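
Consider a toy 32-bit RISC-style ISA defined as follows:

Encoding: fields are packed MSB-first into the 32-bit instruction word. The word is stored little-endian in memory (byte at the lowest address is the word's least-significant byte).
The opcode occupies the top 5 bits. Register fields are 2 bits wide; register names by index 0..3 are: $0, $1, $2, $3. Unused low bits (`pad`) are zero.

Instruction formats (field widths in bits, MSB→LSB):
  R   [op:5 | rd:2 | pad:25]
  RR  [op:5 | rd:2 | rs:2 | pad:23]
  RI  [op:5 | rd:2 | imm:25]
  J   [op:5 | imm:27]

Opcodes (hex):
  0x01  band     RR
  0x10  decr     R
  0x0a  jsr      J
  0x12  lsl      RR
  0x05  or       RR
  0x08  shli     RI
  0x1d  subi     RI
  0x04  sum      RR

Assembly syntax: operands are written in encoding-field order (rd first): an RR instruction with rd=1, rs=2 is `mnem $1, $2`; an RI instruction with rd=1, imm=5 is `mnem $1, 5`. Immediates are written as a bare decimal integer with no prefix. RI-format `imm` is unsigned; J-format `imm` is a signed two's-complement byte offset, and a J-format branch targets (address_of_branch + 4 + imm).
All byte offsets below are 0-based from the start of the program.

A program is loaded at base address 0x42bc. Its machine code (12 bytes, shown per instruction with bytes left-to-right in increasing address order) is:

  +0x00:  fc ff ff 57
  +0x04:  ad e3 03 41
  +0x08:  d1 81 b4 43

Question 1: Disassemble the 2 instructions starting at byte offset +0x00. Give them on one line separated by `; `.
off 0x00: read fc ff ff 57 as little → 0x57fffffc
  opcode bits[31:27]=0xa: jsr/J
  imm@[26:0]=0x7fffffc (s27→-4) ⇒ -4
off 0x04: read ad e3 03 41 as little → 0x4103e3ad
  opcode bits[31:27]=0x8: shli/RI
  rd@[26:25]=0x0 ⇒ $0
  imm@[24:0]=0x103e3ad ⇒ 17032109

jsr -4; shli $0, 17032109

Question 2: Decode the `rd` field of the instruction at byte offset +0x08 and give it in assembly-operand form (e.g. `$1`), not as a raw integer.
+0x08: d1 81 b4 43 ⇒ word 0x43b481d1 (little)
  top 5b → 0x8 → shli [RI]
  rd: (w>>25)&0x3=0x1 → $1
  imm: (w>>0)&0x1ffffff=0x1b481d1 → 28606929

$1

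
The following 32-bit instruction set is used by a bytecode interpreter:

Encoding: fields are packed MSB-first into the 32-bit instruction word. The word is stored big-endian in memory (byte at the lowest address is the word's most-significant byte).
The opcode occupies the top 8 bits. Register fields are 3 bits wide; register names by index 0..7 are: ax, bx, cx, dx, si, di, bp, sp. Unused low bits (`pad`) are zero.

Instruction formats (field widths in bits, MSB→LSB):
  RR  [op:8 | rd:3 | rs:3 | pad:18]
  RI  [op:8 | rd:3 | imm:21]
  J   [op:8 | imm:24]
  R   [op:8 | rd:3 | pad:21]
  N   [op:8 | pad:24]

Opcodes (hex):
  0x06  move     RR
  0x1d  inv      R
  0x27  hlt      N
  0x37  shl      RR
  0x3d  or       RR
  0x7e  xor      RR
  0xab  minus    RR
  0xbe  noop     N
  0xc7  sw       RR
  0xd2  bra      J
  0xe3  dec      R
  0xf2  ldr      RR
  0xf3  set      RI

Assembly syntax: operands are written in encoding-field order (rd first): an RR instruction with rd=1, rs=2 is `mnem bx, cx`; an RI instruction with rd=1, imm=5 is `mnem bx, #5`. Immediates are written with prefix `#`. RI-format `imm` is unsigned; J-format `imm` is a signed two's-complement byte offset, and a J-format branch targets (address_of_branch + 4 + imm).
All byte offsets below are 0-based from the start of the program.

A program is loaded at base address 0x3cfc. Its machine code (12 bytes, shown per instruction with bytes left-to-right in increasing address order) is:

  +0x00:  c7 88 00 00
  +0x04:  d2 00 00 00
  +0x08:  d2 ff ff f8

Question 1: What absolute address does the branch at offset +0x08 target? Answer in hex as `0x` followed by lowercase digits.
[08] d2 ff ff f8 → 0xd2fffff8
  opcode bits[31:24]=0xd2: bra/J
  [23:0] imm=16777208 (s24→-8) = #-8
  target = base 0x3cfc + off 0x08 + 4 + imm -8 = 0x3d00

0x3d00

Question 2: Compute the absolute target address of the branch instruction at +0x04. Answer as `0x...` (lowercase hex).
0x3d04

off 0x04: read d2 00 00 00 as big → 0xd2000000
  opcode bits[31:24]=0xd2: bra/J
  imm: (w>>0)&0xffffff=0x0 → #0
  target = base 0x3cfc + off 0x04 + 4 + imm 0 = 0x3d04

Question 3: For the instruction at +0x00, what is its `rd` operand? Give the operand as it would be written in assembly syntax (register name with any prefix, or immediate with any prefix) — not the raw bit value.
si

+0x00: c7 88 00 00 ⇒ word 0xc7880000 (big)
  op=0xc7880000>>24=0xc7 ⇒ sw (RR)
  rd: (w>>21)&0x7=0x4 → si
  rs: (w>>18)&0x7=0x2 → cx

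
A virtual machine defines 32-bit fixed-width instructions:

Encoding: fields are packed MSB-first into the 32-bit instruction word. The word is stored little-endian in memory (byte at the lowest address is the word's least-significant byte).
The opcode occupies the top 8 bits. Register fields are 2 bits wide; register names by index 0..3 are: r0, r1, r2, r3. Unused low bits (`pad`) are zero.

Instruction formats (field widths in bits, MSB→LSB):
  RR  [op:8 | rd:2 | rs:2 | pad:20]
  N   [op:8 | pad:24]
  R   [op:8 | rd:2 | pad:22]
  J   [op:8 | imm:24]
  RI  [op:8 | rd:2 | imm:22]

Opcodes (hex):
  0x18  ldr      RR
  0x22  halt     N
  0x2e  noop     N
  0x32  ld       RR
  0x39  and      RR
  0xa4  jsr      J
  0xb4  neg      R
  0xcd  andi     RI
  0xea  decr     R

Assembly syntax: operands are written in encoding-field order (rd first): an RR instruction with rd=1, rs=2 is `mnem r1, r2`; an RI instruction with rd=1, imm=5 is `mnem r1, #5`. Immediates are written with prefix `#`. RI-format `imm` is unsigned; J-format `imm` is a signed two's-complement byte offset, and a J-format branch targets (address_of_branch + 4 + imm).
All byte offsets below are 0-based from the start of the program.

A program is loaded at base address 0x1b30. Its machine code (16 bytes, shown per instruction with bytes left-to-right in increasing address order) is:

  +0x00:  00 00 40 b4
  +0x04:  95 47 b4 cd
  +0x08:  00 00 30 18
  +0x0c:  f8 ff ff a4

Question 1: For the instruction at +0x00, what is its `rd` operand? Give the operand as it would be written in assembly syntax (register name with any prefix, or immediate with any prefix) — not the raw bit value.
r1

off 0x00: read 00 00 40 b4 as little → 0xb4400000
  op=0xb4400000>>24=0xb4 ⇒ neg (R)
  rd: (w>>22)&0x3=0x1 → r1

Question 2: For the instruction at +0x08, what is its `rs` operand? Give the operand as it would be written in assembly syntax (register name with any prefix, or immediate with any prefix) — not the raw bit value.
r3

[08] 00 00 30 18 → 0x18300000
  op=0x18300000>>24=0x18 ⇒ ldr (RR)
  [23:22] rd=0 = r0
  [21:20] rs=3 = r3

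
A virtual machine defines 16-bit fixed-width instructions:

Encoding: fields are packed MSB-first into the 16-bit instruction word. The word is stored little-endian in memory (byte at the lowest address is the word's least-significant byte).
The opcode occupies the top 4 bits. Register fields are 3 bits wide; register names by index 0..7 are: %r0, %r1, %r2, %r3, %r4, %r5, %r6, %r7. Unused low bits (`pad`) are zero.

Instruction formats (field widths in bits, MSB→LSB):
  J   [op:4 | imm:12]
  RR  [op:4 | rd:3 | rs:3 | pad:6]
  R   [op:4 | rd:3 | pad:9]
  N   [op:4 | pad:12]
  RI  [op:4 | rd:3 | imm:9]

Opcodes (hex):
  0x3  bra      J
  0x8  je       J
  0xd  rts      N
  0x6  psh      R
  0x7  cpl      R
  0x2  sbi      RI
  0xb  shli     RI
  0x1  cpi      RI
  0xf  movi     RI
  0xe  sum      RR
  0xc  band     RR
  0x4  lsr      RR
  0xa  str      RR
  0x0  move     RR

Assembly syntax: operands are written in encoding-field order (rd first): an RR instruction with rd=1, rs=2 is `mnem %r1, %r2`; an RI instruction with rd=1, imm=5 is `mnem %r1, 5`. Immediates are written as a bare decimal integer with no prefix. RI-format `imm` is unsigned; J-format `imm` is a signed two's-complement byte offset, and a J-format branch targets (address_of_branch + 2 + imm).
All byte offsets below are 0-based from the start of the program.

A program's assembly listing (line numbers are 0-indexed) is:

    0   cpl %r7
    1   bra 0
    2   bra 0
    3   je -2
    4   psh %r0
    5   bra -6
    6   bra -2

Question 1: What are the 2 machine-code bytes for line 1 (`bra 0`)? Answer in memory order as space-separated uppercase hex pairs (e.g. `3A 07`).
line 1 (bra): pack op=0x3:4|imm=0:12 = 0x3000; little→ 00 30

00 30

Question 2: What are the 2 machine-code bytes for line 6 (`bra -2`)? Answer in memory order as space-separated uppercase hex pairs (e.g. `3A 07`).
FE 3F

6. bra fields op=0x3:4|imm=-2:12 → word 3ffeh → fe 3f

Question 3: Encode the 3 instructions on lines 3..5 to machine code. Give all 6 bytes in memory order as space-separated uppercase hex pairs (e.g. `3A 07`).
3. je fields op=0x8:4|imm=-2:12 → word 8ffeh → fe 8f
4. psh fields op=0x6:4|rd=0:3|pad=0:9 → word 6000h → 00 60
5. bra fields op=0x3:4|imm=-6:12 → word 3ffah → fa 3f

FE 8F 00 60 FA 3F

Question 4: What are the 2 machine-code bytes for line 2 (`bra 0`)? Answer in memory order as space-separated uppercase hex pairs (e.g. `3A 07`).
2. bra fields op=0x3:4|imm=0:12 → word 3000h → 00 30

00 30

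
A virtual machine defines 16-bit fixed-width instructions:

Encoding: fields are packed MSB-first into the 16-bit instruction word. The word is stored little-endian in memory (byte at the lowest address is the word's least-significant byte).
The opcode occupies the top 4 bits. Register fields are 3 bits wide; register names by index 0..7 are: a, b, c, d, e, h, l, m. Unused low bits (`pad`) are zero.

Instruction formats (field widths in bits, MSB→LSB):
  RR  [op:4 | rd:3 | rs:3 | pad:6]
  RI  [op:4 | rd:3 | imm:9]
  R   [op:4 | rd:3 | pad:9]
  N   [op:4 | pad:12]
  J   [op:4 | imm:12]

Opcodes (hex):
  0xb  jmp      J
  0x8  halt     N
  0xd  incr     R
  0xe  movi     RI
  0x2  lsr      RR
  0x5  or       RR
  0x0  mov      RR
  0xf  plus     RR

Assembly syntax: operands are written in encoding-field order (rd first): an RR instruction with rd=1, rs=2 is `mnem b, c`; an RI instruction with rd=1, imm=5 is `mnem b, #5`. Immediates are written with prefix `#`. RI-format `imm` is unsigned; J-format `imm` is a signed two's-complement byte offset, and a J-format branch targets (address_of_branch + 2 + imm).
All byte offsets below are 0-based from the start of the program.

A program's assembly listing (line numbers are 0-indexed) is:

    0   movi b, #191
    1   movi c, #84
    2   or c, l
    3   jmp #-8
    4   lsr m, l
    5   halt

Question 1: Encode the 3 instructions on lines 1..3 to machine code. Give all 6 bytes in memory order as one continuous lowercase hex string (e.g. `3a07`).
line 1 (movi): pack op=0xe:4|rd=2:3|imm=84:9 = 0xe454; little→ 54 e4
line 2 (or): pack op=0x5:4|rd=2:3|rs=6:3|pad=0:6 = 0x5580; little→ 80 55
line 3 (jmp): pack op=0xb:4|imm=-8:12 = 0xbff8; little→ f8 bf

54e48055f8bf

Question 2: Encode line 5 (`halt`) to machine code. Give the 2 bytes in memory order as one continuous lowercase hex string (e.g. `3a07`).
5. halt fields op=0x8:4|pad=0:12 → word 8000h → 00 80

0080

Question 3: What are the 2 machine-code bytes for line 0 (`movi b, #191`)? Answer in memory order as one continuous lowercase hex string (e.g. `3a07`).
bfe2

0. movi fields op=0xe:4|rd=1:3|imm=191:9 → word e2bfh → bf e2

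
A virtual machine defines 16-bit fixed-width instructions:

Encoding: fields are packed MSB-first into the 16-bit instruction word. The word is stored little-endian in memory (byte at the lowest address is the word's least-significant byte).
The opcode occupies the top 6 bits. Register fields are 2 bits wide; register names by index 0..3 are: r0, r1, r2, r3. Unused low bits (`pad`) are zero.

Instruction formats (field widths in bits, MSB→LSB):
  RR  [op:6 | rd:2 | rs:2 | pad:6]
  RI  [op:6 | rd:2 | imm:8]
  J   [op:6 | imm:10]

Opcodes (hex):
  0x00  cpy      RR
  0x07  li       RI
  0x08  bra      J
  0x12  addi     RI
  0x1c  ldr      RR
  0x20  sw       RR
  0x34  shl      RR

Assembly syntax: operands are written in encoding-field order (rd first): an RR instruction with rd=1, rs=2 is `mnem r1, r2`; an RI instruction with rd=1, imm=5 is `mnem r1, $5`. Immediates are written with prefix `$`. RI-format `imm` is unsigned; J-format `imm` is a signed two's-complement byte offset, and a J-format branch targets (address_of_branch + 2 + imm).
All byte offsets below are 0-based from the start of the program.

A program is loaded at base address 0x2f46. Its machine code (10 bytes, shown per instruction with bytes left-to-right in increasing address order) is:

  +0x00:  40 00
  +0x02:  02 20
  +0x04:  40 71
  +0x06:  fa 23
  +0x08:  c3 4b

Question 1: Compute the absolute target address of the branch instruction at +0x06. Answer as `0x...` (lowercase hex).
@+06  little-endian(fa 23) = 0x23fa
  top 6b → 0x8 → bra [J]
  [9:0] imm=1018 (s10→-6) = $-6
  target = base 0x2f46 + off 0x06 + 2 + imm -6 = 0x2f48

0x2f48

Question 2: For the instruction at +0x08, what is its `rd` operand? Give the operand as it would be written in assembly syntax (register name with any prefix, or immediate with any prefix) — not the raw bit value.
r3

+0x08: c3 4b ⇒ word 0x4bc3 (little)
  opcode bits[15:10]=0x12: addi/RI
  rd@[9:8]=0x3 ⇒ r3
  imm@[7:0]=0xc3 ⇒ $195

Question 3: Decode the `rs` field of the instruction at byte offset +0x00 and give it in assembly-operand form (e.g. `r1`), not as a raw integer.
r1

off 0x00: read 40 00 as little → 0x0040
  op=0x0040>>10=0x0 ⇒ cpy (RR)
  rd: (w>>8)&0x3=0x0 → r0
  rs: (w>>6)&0x3=0x1 → r1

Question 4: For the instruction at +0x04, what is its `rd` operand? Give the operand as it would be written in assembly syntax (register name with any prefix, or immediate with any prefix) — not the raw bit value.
r1

[04] 40 71 → 0x7140
  opcode bits[15:10]=0x1c: ldr/RR
  rd: (w>>8)&0x3=0x1 → r1
  rs: (w>>6)&0x3=0x1 → r1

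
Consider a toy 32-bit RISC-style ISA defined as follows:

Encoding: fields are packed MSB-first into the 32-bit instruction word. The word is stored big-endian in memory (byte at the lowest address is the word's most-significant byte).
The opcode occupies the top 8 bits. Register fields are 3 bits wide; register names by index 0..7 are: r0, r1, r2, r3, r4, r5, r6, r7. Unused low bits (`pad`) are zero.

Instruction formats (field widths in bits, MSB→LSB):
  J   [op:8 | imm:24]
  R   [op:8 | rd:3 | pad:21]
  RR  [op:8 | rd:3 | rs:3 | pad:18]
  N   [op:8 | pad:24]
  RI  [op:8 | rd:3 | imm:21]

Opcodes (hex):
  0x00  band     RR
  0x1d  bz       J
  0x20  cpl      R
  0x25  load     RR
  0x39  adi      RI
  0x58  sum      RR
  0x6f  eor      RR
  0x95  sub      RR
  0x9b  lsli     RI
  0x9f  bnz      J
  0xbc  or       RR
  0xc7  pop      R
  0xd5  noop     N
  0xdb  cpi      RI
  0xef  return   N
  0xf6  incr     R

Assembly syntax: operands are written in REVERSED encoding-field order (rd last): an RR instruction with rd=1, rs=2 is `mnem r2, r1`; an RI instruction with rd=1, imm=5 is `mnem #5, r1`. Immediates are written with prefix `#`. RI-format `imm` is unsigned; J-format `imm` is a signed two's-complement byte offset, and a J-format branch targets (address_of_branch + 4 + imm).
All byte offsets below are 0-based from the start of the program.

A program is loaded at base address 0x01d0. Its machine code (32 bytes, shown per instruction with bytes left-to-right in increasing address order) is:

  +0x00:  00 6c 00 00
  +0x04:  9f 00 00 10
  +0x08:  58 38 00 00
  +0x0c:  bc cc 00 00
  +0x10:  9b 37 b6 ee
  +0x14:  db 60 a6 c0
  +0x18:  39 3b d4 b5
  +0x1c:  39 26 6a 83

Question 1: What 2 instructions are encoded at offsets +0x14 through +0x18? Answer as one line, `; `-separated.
cpi #42688, r3; adi #1823925, r1

@+14  big-endian(db 60 a6 c0) = 0xdb60a6c0
  opcode bits[31:24]=0xdb: cpi/RI
  rd@[23:21]=0x3 ⇒ r3
  imm@[20:0]=0xa6c0 ⇒ #42688
@+18  big-endian(39 3b d4 b5) = 0x393bd4b5
  opcode bits[31:24]=0x39: adi/RI
  rd@[23:21]=0x1 ⇒ r1
  imm@[20:0]=0x1bd4b5 ⇒ #1823925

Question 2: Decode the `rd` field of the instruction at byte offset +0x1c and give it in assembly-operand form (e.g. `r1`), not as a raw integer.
@+1c  big-endian(39 26 6a 83) = 0x39266a83
  top 8b → 0x39 → adi [RI]
  rd: (w>>21)&0x7=0x1 → r1
  imm: (w>>0)&0x1fffff=0x66a83 → #420483

r1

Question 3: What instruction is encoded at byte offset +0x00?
@+00  big-endian(00 6c 00 00) = 0x006c0000
  op=0x006c0000>>24=0x0 ⇒ band (RR)
  [23:21] rd=3 = r3
  [20:18] rs=3 = r3

band r3, r3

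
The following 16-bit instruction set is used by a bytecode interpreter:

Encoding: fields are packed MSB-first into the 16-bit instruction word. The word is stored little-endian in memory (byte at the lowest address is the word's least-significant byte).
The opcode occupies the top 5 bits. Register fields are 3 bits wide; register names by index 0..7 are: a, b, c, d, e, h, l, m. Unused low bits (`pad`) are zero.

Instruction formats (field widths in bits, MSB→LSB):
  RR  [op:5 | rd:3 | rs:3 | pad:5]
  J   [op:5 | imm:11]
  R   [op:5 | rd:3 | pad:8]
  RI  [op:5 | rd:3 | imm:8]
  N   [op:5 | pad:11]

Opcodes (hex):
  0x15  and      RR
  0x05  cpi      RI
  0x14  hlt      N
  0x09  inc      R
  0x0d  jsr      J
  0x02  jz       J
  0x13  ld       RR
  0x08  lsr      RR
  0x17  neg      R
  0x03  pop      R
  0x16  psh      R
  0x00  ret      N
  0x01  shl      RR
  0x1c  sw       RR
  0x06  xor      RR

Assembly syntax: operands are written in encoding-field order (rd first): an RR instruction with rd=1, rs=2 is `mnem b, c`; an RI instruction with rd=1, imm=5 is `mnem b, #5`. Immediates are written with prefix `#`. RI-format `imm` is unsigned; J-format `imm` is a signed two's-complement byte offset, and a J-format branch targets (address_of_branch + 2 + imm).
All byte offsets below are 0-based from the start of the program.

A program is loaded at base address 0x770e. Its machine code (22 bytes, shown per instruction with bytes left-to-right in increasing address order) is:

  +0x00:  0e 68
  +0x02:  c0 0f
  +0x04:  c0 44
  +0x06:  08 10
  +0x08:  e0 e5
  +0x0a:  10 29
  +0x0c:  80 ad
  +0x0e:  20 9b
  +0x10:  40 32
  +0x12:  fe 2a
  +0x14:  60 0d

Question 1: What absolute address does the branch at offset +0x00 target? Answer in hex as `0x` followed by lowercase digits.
off 0x00: read 0e 68 as little → 0x680e
  top 5b → 0xd → jsr [J]
  imm@[10:0]=0xe ⇒ #14
  target = base 0x770e + off 0x00 + 2 + imm 14 = 0x771e

0x771e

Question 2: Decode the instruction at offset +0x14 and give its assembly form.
@+14  little-endian(60 0d) = 0x0d60
  op=0x0d60>>11=0x1 ⇒ shl (RR)
  rd@[10:8]=0x5 ⇒ h
  rs@[7:5]=0x3 ⇒ d

shl h, d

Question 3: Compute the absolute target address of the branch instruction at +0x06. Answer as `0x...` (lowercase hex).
[06] 08 10 → 0x1008
  op=0x1008>>11=0x2 ⇒ jz (J)
  imm: (w>>0)&0x7ff=0x8 → #8
  target = base 0x770e + off 0x06 + 2 + imm 8 = 0x771e

0x771e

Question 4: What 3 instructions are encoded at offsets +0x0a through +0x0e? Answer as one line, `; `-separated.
cpi b, #16; and h, e; ld d, b

@+0a  little-endian(10 29) = 0x2910
  opcode bits[15:11]=0x5: cpi/RI
  rd@[10:8]=0x1 ⇒ b
  imm@[7:0]=0x10 ⇒ #16
@+0c  little-endian(80 ad) = 0xad80
  opcode bits[15:11]=0x15: and/RR
  rd@[10:8]=0x5 ⇒ h
  rs@[7:5]=0x4 ⇒ e
@+0e  little-endian(20 9b) = 0x9b20
  opcode bits[15:11]=0x13: ld/RR
  rd@[10:8]=0x3 ⇒ d
  rs@[7:5]=0x1 ⇒ b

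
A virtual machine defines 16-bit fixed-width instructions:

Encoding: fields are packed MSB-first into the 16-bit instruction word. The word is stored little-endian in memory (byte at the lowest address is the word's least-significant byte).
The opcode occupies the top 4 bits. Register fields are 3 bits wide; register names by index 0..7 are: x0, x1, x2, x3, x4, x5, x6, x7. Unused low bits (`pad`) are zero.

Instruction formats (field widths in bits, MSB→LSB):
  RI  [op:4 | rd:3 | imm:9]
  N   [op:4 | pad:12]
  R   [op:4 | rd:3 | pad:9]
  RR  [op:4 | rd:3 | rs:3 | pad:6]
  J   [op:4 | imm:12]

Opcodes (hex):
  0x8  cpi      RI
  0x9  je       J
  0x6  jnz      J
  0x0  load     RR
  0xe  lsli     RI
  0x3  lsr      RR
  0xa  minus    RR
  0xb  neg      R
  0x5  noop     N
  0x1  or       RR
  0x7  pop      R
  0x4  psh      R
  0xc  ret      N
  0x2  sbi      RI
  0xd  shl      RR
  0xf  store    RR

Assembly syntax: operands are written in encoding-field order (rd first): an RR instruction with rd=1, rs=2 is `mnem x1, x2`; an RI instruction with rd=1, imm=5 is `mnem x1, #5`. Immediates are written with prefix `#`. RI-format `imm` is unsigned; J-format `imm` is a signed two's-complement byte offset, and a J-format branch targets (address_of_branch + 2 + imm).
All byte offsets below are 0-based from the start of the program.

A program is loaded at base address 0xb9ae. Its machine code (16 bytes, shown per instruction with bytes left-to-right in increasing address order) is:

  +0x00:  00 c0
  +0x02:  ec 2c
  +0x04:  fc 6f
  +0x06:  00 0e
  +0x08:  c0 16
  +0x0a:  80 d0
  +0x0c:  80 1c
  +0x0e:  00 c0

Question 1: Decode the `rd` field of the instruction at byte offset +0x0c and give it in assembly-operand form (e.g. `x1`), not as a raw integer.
+0x0c: 80 1c ⇒ word 0x1c80 (little)
  top 4b → 0x1 → or [RR]
  rd@[11:9]=0x6 ⇒ x6
  rs@[8:6]=0x2 ⇒ x2

x6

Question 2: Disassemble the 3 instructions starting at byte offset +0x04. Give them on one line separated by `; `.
jnz #-4; load x7, x0; or x3, x3

@+04  little-endian(fc 6f) = 0x6ffc
  op=0x6ffc>>12=0x6 ⇒ jnz (J)
  [11:0] imm=4092 (s12→-4) = #-4
@+06  little-endian(00 0e) = 0x0e00
  op=0x0e00>>12=0x0 ⇒ load (RR)
  [11:9] rd=7 = x7
  [8:6] rs=0 = x0
@+08  little-endian(c0 16) = 0x16c0
  op=0x16c0>>12=0x1 ⇒ or (RR)
  [11:9] rd=3 = x3
  [8:6] rs=3 = x3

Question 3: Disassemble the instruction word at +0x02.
off 0x02: read ec 2c as little → 0x2cec
  top 4b → 0x2 → sbi [RI]
  [11:9] rd=6 = x6
  [8:0] imm=236 = #236

sbi x6, #236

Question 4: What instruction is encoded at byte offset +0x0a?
@+0a  little-endian(80 d0) = 0xd080
  op=0xd080>>12=0xd ⇒ shl (RR)
  [11:9] rd=0 = x0
  [8:6] rs=2 = x2

shl x0, x2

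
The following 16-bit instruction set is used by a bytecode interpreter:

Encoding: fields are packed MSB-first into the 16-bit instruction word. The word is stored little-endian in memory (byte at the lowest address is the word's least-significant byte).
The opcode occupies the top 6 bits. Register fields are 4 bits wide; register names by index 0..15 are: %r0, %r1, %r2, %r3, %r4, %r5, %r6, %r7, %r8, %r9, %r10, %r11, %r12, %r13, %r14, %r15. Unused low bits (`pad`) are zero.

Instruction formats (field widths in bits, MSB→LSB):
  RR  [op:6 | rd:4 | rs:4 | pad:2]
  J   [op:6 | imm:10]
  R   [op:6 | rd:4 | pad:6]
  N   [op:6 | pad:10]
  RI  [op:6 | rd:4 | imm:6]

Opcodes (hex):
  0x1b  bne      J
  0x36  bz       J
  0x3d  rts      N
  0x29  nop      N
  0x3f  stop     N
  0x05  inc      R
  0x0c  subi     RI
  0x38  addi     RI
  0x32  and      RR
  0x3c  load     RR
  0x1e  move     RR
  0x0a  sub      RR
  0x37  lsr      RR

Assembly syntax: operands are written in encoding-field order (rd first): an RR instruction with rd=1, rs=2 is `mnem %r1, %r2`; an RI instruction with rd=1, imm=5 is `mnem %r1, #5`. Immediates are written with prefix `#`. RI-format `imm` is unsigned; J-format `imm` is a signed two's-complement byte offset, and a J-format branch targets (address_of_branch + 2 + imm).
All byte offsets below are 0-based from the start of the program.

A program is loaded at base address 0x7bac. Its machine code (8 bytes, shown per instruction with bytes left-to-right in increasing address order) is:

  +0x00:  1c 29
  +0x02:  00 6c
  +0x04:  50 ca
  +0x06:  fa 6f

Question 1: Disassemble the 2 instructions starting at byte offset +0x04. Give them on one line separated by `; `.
[04] 50 ca → 0xca50
  opcode bits[15:10]=0x32: and/RR
  rd@[9:6]=0x9 ⇒ %r9
  rs@[5:2]=0x4 ⇒ %r4
[06] fa 6f → 0x6ffa
  opcode bits[15:10]=0x1b: bne/J
  imm@[9:0]=0x3fa (s10→-6) ⇒ #-6

and %r9, %r4; bne #-6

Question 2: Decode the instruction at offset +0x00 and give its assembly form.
[00] 1c 29 → 0x291c
  top 6b → 0xa → sub [RR]
  [9:6] rd=4 = %r4
  [5:2] rs=7 = %r7

sub %r4, %r7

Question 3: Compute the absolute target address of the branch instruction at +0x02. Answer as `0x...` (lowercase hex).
0x7bb0

off 0x02: read 00 6c as little → 0x6c00
  top 6b → 0x1b → bne [J]
  [9:0] imm=0 = #0
  target = base 0x7bac + off 0x02 + 2 + imm 0 = 0x7bb0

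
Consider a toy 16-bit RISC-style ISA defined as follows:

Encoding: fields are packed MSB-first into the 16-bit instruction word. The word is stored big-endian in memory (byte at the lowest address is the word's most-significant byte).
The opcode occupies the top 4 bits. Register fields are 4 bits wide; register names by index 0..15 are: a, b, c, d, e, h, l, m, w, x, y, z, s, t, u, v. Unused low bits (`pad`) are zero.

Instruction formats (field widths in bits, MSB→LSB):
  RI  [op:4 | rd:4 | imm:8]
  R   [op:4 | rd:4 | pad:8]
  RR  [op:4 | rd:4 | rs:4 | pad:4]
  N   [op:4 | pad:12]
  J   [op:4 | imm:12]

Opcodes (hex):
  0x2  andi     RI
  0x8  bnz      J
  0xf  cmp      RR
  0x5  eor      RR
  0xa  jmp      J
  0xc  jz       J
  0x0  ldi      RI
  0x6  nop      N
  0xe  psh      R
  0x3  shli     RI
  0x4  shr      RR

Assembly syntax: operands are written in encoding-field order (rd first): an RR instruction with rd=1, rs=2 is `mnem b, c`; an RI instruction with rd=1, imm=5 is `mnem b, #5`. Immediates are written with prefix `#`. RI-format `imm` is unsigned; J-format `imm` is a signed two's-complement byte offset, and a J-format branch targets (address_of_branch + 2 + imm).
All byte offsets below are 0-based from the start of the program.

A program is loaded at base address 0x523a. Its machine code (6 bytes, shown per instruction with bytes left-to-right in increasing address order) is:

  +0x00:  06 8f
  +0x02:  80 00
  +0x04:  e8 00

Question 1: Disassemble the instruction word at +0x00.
@+00  big-endian(06 8f) = 0x068f
  op=0x068f>>12=0x0 ⇒ ldi (RI)
  rd: (w>>8)&0xf=0x6 → l
  imm: (w>>0)&0xff=0x8f → #143

ldi l, #143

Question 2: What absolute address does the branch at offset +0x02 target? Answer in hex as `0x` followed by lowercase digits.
+0x02: 80 00 ⇒ word 0x8000 (big)
  opcode bits[15:12]=0x8: bnz/J
  imm: (w>>0)&0xfff=0x0 → #0
  target = base 0x523a + off 0x02 + 2 + imm 0 = 0x523e

0x523e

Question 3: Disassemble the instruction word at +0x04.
psh w

+0x04: e8 00 ⇒ word 0xe800 (big)
  opcode bits[15:12]=0xe: psh/R
  rd@[11:8]=0x8 ⇒ w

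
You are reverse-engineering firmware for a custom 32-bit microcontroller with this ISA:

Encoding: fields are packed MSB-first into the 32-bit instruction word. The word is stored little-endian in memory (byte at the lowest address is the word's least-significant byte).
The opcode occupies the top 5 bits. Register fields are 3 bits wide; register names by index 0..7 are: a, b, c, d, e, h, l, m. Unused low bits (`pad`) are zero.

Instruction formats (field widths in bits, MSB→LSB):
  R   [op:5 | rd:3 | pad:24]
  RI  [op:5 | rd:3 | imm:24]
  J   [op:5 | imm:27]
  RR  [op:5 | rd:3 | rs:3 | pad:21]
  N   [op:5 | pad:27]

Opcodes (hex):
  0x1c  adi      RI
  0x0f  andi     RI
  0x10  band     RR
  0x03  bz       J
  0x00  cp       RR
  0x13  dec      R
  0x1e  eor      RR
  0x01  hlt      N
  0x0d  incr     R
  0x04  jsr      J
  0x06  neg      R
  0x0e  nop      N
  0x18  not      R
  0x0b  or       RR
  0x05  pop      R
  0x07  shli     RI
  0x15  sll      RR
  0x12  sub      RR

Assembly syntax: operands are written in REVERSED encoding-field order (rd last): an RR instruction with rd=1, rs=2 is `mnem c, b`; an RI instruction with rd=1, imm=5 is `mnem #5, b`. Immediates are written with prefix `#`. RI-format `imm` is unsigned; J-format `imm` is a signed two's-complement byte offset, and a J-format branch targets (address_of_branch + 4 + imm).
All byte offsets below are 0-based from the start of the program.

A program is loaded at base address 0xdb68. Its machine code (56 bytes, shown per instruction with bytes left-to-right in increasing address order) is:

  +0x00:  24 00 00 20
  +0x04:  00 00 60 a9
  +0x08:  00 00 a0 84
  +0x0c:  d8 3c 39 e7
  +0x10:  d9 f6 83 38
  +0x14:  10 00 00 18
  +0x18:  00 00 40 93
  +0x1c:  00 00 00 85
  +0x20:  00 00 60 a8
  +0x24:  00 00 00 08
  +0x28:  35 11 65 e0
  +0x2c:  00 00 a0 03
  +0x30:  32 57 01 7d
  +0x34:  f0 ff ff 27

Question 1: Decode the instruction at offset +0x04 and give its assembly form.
+0x04: 00 00 60 a9 ⇒ word 0xa9600000 (little)
  opcode bits[31:27]=0x15: sll/RR
  rd: (w>>24)&0x7=0x1 → b
  rs: (w>>21)&0x7=0x3 → d

sll d, b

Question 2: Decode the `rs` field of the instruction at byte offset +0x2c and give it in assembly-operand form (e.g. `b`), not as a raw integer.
h

+0x2c: 00 00 a0 03 ⇒ word 0x03a00000 (little)
  opcode bits[31:27]=0x0: cp/RR
  rd@[26:24]=0x3 ⇒ d
  rs@[23:21]=0x5 ⇒ h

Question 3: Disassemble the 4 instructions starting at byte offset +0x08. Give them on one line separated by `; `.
+0x08: 00 00 a0 84 ⇒ word 0x84a00000 (little)
  op=0x84a00000>>27=0x10 ⇒ band (RR)
  rd@[26:24]=0x4 ⇒ e
  rs@[23:21]=0x5 ⇒ h
+0x0c: d8 3c 39 e7 ⇒ word 0xe7393cd8 (little)
  op=0xe7393cd8>>27=0x1c ⇒ adi (RI)
  rd@[26:24]=0x7 ⇒ m
  imm@[23:0]=0x393cd8 ⇒ #3751128
+0x10: d9 f6 83 38 ⇒ word 0x3883f6d9 (little)
  op=0x3883f6d9>>27=0x7 ⇒ shli (RI)
  rd@[26:24]=0x0 ⇒ a
  imm@[23:0]=0x83f6d9 ⇒ #8648409
+0x14: 10 00 00 18 ⇒ word 0x18000010 (little)
  op=0x18000010>>27=0x3 ⇒ bz (J)
  imm@[26:0]=0x10 ⇒ #16

band h, e; adi #3751128, m; shli #8648409, a; bz #16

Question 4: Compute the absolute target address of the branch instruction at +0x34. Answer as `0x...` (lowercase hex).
@+34  little-endian(f0 ff ff 27) = 0x27fffff0
  op=0x27fffff0>>27=0x4 ⇒ jsr (J)
  [26:0] imm=134217712 (s27→-16) = #-16
  target = base 0xdb68 + off 0x34 + 4 + imm -16 = 0xdb90

0xdb90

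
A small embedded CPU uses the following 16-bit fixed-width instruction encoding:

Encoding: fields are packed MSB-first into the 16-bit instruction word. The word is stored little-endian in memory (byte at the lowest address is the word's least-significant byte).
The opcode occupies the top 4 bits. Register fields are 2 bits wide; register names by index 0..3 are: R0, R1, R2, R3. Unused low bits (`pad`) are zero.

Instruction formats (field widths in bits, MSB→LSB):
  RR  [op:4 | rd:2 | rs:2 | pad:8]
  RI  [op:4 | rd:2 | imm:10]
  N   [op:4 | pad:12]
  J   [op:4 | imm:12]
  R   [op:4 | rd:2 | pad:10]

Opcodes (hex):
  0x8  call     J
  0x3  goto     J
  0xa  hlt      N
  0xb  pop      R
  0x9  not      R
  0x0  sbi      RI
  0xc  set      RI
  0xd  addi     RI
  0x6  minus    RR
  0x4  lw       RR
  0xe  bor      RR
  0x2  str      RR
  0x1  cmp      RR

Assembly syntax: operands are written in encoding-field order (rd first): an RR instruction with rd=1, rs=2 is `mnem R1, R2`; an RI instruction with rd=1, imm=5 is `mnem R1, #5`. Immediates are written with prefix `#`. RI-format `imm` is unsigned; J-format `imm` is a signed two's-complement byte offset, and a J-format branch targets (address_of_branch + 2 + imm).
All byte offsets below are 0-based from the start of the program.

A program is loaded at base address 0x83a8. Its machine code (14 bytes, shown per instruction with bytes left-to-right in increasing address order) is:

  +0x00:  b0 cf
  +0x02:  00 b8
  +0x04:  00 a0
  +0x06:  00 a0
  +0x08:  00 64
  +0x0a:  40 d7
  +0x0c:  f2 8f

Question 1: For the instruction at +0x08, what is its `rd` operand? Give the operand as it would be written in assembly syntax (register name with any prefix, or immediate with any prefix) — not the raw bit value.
R1

[08] 00 64 → 0x6400
  opcode bits[15:12]=0x6: minus/RR
  rd: (w>>10)&0x3=0x1 → R1
  rs: (w>>8)&0x3=0x0 → R0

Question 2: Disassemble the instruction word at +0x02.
@+02  little-endian(00 b8) = 0xb800
  op=0xb800>>12=0xb ⇒ pop (R)
  rd: (w>>10)&0x3=0x2 → R2

pop R2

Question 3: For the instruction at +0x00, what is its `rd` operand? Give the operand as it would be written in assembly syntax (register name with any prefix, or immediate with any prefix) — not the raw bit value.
@+00  little-endian(b0 cf) = 0xcfb0
  top 4b → 0xc → set [RI]
  [11:10] rd=3 = R3
  [9:0] imm=944 = #944

R3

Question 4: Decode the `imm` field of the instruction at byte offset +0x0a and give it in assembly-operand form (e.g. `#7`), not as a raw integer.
#832

+0x0a: 40 d7 ⇒ word 0xd740 (little)
  op=0xd740>>12=0xd ⇒ addi (RI)
  rd@[11:10]=0x1 ⇒ R1
  imm@[9:0]=0x340 ⇒ #832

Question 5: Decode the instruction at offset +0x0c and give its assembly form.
call #-14

off 0x0c: read f2 8f as little → 0x8ff2
  top 4b → 0x8 → call [J]
  imm@[11:0]=0xff2 (s12→-14) ⇒ #-14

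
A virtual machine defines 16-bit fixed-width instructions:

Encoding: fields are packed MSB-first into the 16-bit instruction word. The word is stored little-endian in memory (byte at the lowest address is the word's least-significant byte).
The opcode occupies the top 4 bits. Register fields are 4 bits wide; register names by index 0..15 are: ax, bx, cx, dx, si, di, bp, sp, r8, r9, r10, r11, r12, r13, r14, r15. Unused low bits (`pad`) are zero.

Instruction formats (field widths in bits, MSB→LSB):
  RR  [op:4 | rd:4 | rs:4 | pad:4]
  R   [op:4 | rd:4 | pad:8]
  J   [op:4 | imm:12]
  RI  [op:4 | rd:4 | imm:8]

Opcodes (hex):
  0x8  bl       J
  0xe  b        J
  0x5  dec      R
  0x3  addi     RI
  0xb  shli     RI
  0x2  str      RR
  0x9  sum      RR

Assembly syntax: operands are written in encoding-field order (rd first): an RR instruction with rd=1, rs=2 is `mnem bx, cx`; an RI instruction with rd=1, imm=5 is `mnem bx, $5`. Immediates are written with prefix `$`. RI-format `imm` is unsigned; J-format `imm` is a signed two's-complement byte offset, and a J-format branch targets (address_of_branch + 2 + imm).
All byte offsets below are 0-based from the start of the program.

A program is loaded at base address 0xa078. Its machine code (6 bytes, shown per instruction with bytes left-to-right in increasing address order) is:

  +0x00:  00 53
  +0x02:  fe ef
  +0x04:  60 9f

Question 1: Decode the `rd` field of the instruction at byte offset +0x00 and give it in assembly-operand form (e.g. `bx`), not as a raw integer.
dx

@+00  little-endian(00 53) = 0x5300
  op=0x5300>>12=0x5 ⇒ dec (R)
  rd@[11:8]=0x3 ⇒ dx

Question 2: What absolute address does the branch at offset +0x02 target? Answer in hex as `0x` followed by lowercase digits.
[02] fe ef → 0xeffe
  top 4b → 0xe → b [J]
  imm: (w>>0)&0xfff=0xffe (s12→-2) → $-2
  target = base 0xa078 + off 0x02 + 2 + imm -2 = 0xa07a

0xa07a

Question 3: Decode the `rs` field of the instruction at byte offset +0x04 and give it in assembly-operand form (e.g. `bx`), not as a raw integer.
bp

[04] 60 9f → 0x9f60
  top 4b → 0x9 → sum [RR]
  rd: (w>>8)&0xf=0xf → r15
  rs: (w>>4)&0xf=0x6 → bp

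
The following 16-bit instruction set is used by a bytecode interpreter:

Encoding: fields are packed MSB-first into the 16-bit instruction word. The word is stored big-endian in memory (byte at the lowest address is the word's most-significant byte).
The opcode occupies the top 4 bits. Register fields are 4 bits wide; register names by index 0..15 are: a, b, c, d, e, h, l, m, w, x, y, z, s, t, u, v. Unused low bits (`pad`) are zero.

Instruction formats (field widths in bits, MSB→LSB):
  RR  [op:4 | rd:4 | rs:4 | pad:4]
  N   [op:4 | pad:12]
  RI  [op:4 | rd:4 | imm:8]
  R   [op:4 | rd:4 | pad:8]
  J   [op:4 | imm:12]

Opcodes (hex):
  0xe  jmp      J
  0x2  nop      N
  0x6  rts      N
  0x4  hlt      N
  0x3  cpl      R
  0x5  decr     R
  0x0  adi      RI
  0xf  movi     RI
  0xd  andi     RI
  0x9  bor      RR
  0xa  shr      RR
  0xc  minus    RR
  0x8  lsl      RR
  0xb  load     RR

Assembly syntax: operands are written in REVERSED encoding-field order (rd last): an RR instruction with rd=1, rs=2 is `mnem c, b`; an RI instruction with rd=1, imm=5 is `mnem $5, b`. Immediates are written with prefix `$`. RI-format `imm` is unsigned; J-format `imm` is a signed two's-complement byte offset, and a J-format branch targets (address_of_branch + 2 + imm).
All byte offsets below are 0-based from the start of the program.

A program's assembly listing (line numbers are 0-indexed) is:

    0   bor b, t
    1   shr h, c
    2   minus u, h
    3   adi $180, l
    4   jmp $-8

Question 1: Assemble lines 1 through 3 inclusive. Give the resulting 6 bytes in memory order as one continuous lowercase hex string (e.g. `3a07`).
L1: shr op=0xa:4|rd=2:4|rs=5:4|pad=0:4 ⇒ 0xa250 ⇒ big a2 50
L2: minus op=0xc:4|rd=5:4|rs=14:4|pad=0:4 ⇒ 0xc5e0 ⇒ big c5 e0
L3: adi op=0x0:4|rd=6:4|imm=180:8 ⇒ 0x06b4 ⇒ big 06 b4

a250c5e006b4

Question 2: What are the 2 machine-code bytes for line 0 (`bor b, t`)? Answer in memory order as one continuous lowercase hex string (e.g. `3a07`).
9d10

0. bor fields op=0x9:4|rd=13:4|rs=1:4|pad=0:4 → word 9d10h → 9d 10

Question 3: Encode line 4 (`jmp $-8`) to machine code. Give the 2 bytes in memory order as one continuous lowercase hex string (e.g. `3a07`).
eff8

4. jmp fields op=0xe:4|imm=-8:12 → word eff8h → ef f8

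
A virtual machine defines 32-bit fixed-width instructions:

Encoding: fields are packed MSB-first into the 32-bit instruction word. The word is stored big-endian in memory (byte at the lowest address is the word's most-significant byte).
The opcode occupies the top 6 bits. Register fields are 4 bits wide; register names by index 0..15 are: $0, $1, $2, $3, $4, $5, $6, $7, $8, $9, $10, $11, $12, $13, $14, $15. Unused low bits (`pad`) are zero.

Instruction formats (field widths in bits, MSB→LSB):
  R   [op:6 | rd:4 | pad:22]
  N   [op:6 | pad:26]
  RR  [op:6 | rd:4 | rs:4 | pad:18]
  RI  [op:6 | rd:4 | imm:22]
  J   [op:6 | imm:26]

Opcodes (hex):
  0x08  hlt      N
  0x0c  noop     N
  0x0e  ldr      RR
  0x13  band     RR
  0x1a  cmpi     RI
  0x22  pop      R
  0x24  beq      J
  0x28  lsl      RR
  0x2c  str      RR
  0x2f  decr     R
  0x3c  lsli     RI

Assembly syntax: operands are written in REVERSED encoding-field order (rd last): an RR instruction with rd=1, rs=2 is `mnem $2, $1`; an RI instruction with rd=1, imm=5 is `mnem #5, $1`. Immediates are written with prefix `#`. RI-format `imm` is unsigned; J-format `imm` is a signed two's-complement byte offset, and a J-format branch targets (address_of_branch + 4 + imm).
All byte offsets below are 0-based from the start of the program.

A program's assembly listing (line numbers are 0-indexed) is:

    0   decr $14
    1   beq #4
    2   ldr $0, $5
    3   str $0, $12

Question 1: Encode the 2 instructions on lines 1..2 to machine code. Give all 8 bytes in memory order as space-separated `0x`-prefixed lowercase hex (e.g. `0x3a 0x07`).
0x90 0x00 0x00 0x04 0x39 0x40 0x00 0x00

line 1 (beq): pack op=0x24:6|imm=4:26 = 0x90000004; big→ 90 00 00 04
line 2 (ldr): pack op=0xe:6|rd=5:4|rs=0:4|pad=0:18 = 0x39400000; big→ 39 40 00 00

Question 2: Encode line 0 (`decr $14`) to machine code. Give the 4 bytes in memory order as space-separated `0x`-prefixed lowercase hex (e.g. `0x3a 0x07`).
0. decr fields op=0x2f:6|rd=14:4|pad=0:22 → word bf800000h → bf 80 00 00

0xbf 0x80 0x00 0x00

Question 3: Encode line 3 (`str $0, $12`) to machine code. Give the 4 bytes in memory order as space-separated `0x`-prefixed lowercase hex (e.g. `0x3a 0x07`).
3. str fields op=0x2c:6|rd=12:4|rs=0:4|pad=0:18 → word b3000000h → b3 00 00 00

0xb3 0x00 0x00 0x00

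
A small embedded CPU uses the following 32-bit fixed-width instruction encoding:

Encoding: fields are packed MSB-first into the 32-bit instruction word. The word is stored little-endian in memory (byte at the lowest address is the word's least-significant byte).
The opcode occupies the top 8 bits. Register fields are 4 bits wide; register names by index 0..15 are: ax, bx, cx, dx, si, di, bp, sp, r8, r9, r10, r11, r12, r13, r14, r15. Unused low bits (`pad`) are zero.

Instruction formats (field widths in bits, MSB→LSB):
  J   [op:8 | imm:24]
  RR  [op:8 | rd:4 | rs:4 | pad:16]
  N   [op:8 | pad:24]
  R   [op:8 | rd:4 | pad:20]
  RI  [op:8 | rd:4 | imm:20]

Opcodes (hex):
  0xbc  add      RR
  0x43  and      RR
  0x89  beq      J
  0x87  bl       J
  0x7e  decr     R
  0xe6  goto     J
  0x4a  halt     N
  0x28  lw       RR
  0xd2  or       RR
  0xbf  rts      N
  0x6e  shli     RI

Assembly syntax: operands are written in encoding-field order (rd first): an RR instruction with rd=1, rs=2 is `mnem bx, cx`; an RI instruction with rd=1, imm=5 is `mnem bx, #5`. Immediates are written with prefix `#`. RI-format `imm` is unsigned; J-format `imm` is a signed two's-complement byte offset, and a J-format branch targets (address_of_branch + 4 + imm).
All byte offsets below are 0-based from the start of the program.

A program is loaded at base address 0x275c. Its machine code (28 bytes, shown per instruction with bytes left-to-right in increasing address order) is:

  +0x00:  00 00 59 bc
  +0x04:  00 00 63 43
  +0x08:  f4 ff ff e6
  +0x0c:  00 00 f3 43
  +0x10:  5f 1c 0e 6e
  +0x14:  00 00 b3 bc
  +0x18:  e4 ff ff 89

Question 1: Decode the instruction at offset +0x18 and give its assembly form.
beq #-28

@+18  little-endian(e4 ff ff 89) = 0x89ffffe4
  op=0x89ffffe4>>24=0x89 ⇒ beq (J)
  imm@[23:0]=0xffffe4 (s24→-28) ⇒ #-28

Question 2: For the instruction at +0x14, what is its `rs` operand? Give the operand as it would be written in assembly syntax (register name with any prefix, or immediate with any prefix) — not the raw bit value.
[14] 00 00 b3 bc → 0xbcb30000
  opcode bits[31:24]=0xbc: add/RR
  [23:20] rd=11 = r11
  [19:16] rs=3 = dx

dx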